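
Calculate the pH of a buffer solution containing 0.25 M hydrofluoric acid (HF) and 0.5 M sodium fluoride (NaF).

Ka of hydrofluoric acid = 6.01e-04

pKa = -log(6.01e-04) = 3.22. pH = pKa + log([A⁻]/[HA]) = 3.22 + log(0.5/0.25)

pH = 3.52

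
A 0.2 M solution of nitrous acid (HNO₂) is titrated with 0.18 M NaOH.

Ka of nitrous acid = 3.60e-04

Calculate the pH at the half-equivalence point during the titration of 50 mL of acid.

At half-equivalence [HA] = [A⁻], so Henderson-Hasselbalch gives pH = pKa = -log(3.60e-04) = 3.44.

pH = pKa = 3.44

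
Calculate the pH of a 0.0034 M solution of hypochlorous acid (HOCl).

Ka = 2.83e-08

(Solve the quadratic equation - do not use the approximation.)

x² + Ka×x - Ka×C = 0. Using quadratic formula: [H⁺] = 9.7950e-06

pH = 5.01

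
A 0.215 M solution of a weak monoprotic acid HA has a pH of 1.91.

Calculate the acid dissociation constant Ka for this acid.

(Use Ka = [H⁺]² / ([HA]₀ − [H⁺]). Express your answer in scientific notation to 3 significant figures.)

[H⁺] = 10^(−pH) = 10^(−1.91) = 1.230e-02 M. For HA ⇌ H⁺ + A⁻, Ka = [H⁺][A⁻]/[HA] = [H⁺]² / ([HA]₀ − [H⁺]) = (1.230e-02)² / (0.215 − 1.230e-02) = 7.47e-04.

K_a = 7.47e-04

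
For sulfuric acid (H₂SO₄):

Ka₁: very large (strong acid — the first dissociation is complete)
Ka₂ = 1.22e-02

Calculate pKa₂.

pKa₂ = -log(Ka₂) = -log(1.22e-02) = 1.91.

pK_{a2} = 1.91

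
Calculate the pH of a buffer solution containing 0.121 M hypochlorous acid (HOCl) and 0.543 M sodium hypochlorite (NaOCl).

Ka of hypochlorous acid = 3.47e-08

pKa = -log(3.47e-08) = 7.46. pH = pKa + log([A⁻]/[HA]) = 7.46 + log(0.543/0.121)

pH = 8.11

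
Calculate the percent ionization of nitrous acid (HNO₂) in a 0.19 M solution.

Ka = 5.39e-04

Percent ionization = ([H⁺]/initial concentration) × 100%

Using Ka equilibrium: x² + Ka×x - Ka×C = 0. Solving: [H⁺] = 9.8539e-03. Percent = (9.8539e-03/0.19) × 100

Percent ionization = 5.19%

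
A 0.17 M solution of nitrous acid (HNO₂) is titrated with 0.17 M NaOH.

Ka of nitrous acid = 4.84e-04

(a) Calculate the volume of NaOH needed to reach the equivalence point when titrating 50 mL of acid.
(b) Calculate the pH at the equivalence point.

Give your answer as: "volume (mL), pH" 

moles acid = 0.17 × 50/1000 = 0.0085 mol; V_base = moles/0.17 × 1000 = 50.0 mL. At equivalence only the conjugate base is present: [A⁻] = 0.0085/0.100 = 8.5000e-02 M. Kb = Kw/Ka = 2.07e-11; [OH⁻] = √(Kb × [A⁻]) = 1.3252e-06; pOH = 5.88; pH = 14 - pOH = 8.12.

V = 50.0 mL, pH = 8.12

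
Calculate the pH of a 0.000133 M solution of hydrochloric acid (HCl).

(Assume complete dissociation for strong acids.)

[H⁺] = 0.000133 M for strong acid. pH = -log[H⁺] = -log(0.000133)

pH = 3.88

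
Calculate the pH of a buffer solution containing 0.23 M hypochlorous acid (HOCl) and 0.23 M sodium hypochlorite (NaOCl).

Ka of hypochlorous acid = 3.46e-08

pKa = -log(3.46e-08) = 7.46. pH = pKa + log([A⁻]/[HA]) = 7.46 + log(0.23/0.23)

pH = 7.46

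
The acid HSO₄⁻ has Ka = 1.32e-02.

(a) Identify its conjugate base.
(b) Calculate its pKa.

(a) The conjugate base is formed by removing one H⁺ from HSO₄⁻, giving SO₄²⁻. (b) pKa = -log(Ka) = -log(1.32e-02) = 1.88.

Conjugate base: SO₄²⁻; pK_a = 1.88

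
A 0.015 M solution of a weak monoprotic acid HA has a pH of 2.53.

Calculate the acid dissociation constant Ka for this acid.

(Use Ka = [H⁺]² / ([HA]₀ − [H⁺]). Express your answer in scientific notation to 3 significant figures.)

[H⁺] = 10^(−pH) = 10^(−2.53) = 2.951e-03 M. For HA ⇌ H⁺ + A⁻, Ka = [H⁺][A⁻]/[HA] = [H⁺]² / ([HA]₀ − [H⁺]) = (2.951e-03)² / (0.015 − 2.951e-03) = 7.23e-04.

K_a = 7.23e-04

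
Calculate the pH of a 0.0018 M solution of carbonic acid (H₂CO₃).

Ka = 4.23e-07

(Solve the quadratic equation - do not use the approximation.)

x² + Ka×x - Ka×C = 0. Using quadratic formula: [H⁺] = 2.7383e-05

pH = 4.56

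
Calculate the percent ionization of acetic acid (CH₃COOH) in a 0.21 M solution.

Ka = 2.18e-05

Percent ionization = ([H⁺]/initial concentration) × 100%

Using Ka equilibrium: x² + Ka×x - Ka×C = 0. Solving: [H⁺] = 2.1288e-03. Percent = (2.1288e-03/0.21) × 100

Percent ionization = 1.01%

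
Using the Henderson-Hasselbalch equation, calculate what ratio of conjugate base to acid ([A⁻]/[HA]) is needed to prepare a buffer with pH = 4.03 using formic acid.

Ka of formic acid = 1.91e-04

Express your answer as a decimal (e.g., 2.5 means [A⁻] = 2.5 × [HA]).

pKa = -log(1.91e-04) = 3.7190. pH = pKa + log([A⁻]/[HA]), so log([A⁻]/[HA]) = pH − pKa = 4.03 − 3.7190 = 0.3110. [A⁻]/[HA] = 10^(0.3110) = 2.05

[A⁻]/[HA] = 2.05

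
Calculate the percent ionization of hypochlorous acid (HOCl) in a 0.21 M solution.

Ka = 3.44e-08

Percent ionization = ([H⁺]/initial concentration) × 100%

Using Ka equilibrium: x² + Ka×x - Ka×C = 0. Solving: [H⁺] = 8.4977e-05. Percent = (8.4977e-05/0.21) × 100

Percent ionization = 0.0405%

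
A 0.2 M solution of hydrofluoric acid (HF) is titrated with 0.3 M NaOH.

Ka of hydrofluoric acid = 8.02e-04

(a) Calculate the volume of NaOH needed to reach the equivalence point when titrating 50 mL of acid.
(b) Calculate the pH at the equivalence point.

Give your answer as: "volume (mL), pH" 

moles acid = 0.2 × 50/1000 = 0.01 mol; V_base = moles/0.3 × 1000 = 33.3 mL. At equivalence only the conjugate base is present: [A⁻] = 0.01/0.083 = 1.2000e-01 M. Kb = Kw/Ka = 1.25e-11; [OH⁻] = √(Kb × [A⁻]) = 1.2232e-06; pOH = 5.91; pH = 14 - pOH = 8.09.

V = 33.3 mL, pH = 8.09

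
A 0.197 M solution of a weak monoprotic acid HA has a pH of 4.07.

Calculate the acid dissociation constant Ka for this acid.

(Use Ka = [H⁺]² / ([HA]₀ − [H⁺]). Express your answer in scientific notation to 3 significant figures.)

[H⁺] = 10^(−pH) = 10^(−4.07) = 8.511e-05 M. For HA ⇌ H⁺ + A⁻, Ka = [H⁺][A⁻]/[HA] = [H⁺]² / ([HA]₀ − [H⁺]) = (8.511e-05)² / (0.197 − 8.511e-05) = 3.68e-08.

K_a = 3.68e-08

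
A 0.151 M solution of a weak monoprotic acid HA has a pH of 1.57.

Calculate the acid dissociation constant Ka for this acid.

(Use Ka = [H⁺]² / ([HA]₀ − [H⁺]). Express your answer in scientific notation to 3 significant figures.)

[H⁺] = 10^(−pH) = 10^(−1.57) = 2.692e-02 M. For HA ⇌ H⁺ + A⁻, Ka = [H⁺][A⁻]/[HA] = [H⁺]² / ([HA]₀ − [H⁺]) = (2.692e-02)² / (0.151 − 2.692e-02) = 5.84e-03.

K_a = 5.84e-03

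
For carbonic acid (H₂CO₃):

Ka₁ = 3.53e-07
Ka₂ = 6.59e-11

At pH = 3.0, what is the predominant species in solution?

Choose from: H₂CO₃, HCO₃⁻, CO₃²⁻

pKa₁ = 6.45, pKa₂ = 10.18. For a polyprotic acid the predominant species crosses at each pKa: below pKa_n the protonated form dominates, above it the deprotonated form does. At pH = 3.0, the predominant species is H₂CO₃.

H₂CO₃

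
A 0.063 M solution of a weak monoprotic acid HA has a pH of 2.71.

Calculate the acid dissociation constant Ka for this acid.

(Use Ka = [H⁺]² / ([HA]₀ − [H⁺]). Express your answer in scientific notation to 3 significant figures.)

[H⁺] = 10^(−pH) = 10^(−2.71) = 1.950e-03 M. For HA ⇌ H⁺ + A⁻, Ka = [H⁺][A⁻]/[HA] = [H⁺]² / ([HA]₀ − [H⁺]) = (1.950e-03)² / (0.063 − 1.950e-03) = 6.23e-05.

K_a = 6.23e-05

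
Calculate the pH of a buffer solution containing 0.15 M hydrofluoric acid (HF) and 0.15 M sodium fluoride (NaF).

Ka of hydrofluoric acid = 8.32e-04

pKa = -log(8.32e-04) = 3.08. pH = pKa + log([A⁻]/[HA]) = 3.08 + log(0.15/0.15)

pH = 3.08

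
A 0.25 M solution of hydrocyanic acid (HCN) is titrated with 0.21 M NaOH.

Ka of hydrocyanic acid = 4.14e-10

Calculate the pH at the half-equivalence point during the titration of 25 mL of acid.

At half-equivalence [HA] = [A⁻], so Henderson-Hasselbalch gives pH = pKa = -log(4.14e-10) = 9.38.

pH = pKa = 9.38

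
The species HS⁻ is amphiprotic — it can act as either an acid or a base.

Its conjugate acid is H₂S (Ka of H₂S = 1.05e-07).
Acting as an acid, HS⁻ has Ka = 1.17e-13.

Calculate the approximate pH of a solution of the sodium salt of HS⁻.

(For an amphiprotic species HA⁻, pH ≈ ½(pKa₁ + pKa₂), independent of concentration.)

pKa₁ = -log(1.05e-07) = 6.98; pKa₂ = -log(1.17e-13) = 12.93. For an amphiprotic species, pH ≈ ½(pKa₁ + pKa₂) = ½(6.98 + 12.93) = 9.96.

pH = 9.96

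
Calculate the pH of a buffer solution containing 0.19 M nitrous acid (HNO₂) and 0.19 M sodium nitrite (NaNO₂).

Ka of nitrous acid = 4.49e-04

pKa = -log(4.49e-04) = 3.35. pH = pKa + log([A⁻]/[HA]) = 3.35 + log(0.19/0.19)

pH = 3.35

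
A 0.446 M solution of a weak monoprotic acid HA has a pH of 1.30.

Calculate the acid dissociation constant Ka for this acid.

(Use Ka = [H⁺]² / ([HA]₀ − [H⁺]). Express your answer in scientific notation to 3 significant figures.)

[H⁺] = 10^(−pH) = 10^(−1.30) = 5.012e-02 M. For HA ⇌ H⁺ + A⁻, Ka = [H⁺][A⁻]/[HA] = [H⁺]² / ([HA]₀ − [H⁺]) = (5.012e-02)² / (0.446 − 5.012e-02) = 6.35e-03.

K_a = 6.35e-03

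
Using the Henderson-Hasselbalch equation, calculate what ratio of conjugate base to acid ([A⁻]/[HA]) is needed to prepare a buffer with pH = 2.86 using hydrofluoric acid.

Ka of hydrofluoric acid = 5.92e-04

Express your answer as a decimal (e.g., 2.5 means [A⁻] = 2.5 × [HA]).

pKa = -log(5.92e-04) = 3.2277. pH = pKa + log([A⁻]/[HA]), so log([A⁻]/[HA]) = pH − pKa = 2.86 − 3.2277 = -0.3677. [A⁻]/[HA] = 10^(-0.3677) = 0.429

[A⁻]/[HA] = 0.429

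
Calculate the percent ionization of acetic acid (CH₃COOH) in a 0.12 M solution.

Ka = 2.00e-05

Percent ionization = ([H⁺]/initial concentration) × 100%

Using Ka equilibrium: x² + Ka×x - Ka×C = 0. Solving: [H⁺] = 1.5392e-03. Percent = (1.5392e-03/0.12) × 100

Percent ionization = 1.28%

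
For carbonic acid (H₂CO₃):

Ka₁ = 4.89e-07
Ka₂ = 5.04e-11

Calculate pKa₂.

pKa₂ = -log(Ka₂) = -log(5.04e-11) = 10.30.

pK_{a2} = 10.30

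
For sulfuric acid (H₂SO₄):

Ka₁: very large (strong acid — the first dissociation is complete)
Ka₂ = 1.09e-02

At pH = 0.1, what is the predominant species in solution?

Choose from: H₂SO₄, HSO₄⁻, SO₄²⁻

The first dissociation is complete, so H₂SO₄ itself is never the predominant species in water; pKa₂ = -log(1.09e-02) = 1.96. For a polyprotic acid the predominant species crosses at each pKa: below pKa_n the protonated form dominates, above it the deprotonated form does. At pH = 0.1, the predominant species is HSO₄⁻.

HSO₄⁻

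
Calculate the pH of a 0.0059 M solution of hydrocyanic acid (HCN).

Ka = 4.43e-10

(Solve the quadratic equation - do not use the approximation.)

x² + Ka×x - Ka×C = 0. Using quadratic formula: [H⁺] = 1.6165e-06

pH = 5.79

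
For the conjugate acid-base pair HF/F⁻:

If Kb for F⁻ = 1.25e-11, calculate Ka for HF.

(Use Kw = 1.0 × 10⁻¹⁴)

For a conjugate pair Ka × Kb = Kw, so Ka = Kw/Kb = 1.0 × 10⁻¹⁴ / 1.25e-11 = 8.00e-04.

K_a = 8.00e-04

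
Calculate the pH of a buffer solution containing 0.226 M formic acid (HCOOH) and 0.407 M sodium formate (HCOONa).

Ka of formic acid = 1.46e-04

pKa = -log(1.46e-04) = 3.84. pH = pKa + log([A⁻]/[HA]) = 3.84 + log(0.407/0.226)

pH = 4.09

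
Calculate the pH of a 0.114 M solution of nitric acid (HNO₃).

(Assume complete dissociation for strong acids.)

[H⁺] = 0.114 M for strong acid. pH = -log[H⁺] = -log(0.114)

pH = 0.94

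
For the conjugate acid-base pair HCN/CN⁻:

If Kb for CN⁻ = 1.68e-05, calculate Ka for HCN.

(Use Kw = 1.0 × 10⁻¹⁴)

For a conjugate pair Ka × Kb = Kw, so Ka = Kw/Kb = 1.0 × 10⁻¹⁴ / 1.68e-05 = 5.95e-10.

K_a = 5.95e-10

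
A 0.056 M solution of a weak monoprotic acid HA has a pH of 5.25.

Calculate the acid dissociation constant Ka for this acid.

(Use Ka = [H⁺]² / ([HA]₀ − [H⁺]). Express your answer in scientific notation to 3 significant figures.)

[H⁺] = 10^(−pH) = 10^(−5.25) = 5.623e-06 M. For HA ⇌ H⁺ + A⁻, Ka = [H⁺][A⁻]/[HA] = [H⁺]² / ([HA]₀ − [H⁺]) = (5.623e-06)² / (0.056 − 5.623e-06) = 5.65e-10.

K_a = 5.65e-10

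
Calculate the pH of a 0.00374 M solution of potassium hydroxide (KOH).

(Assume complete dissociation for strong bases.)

[OH⁻] = 0.00374 M for strong base. pOH = -log[OH⁻] = 2.43, pH = 14 - pOH

pH = 11.57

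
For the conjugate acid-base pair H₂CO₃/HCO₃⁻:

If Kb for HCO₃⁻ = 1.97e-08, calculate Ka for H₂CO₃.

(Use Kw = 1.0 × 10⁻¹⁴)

For a conjugate pair Ka × Kb = Kw, so Ka = Kw/Kb = 1.0 × 10⁻¹⁴ / 1.97e-08 = 5.08e-07.

K_a = 5.08e-07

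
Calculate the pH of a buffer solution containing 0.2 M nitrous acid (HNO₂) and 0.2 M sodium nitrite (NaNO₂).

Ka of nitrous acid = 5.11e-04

pKa = -log(5.11e-04) = 3.29. pH = pKa + log([A⁻]/[HA]) = 3.29 + log(0.2/0.2)

pH = 3.29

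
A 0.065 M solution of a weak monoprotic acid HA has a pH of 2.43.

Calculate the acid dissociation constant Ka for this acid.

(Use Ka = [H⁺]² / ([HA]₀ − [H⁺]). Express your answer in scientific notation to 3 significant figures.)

[H⁺] = 10^(−pH) = 10^(−2.43) = 3.715e-03 M. For HA ⇌ H⁺ + A⁻, Ka = [H⁺][A⁻]/[HA] = [H⁺]² / ([HA]₀ − [H⁺]) = (3.715e-03)² / (0.065 − 3.715e-03) = 2.25e-04.

K_a = 2.25e-04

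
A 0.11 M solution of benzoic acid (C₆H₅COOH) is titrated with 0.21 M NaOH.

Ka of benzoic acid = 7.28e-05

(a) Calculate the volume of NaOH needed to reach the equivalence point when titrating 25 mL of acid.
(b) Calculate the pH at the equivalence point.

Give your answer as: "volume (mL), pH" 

moles acid = 0.11 × 25/1000 = 0.00275 mol; V_base = moles/0.21 × 1000 = 13.1 mL. At equivalence only the conjugate base is present: [A⁻] = 0.00275/0.038 = 7.2188e-02 M. Kb = Kw/Ka = 1.37e-10; [OH⁻] = √(Kb × [A⁻]) = 3.1489e-06; pOH = 5.50; pH = 14 - pOH = 8.50.

V = 13.1 mL, pH = 8.50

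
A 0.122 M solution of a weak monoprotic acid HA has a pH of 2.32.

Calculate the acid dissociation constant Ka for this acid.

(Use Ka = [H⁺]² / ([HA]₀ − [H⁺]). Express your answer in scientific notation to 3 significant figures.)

[H⁺] = 10^(−pH) = 10^(−2.32) = 4.786e-03 M. For HA ⇌ H⁺ + A⁻, Ka = [H⁺][A⁻]/[HA] = [H⁺]² / ([HA]₀ − [H⁺]) = (4.786e-03)² / (0.122 − 4.786e-03) = 1.95e-04.

K_a = 1.95e-04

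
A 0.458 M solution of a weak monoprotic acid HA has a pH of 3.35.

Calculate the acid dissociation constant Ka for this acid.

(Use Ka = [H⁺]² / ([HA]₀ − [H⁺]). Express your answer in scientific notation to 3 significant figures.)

[H⁺] = 10^(−pH) = 10^(−3.35) = 4.467e-04 M. For HA ⇌ H⁺ + A⁻, Ka = [H⁺][A⁻]/[HA] = [H⁺]² / ([HA]₀ − [H⁺]) = (4.467e-04)² / (0.458 − 4.467e-04) = 4.36e-07.

K_a = 4.36e-07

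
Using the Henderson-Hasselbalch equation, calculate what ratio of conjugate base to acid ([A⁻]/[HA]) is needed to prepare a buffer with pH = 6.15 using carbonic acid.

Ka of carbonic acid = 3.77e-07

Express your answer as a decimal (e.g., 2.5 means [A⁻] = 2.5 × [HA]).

pKa = -log(3.77e-07) = 6.4237. pH = pKa + log([A⁻]/[HA]), so log([A⁻]/[HA]) = pH − pKa = 6.15 − 6.4237 = -0.2737. [A⁻]/[HA] = 10^(-0.2737) = 0.533

[A⁻]/[HA] = 0.533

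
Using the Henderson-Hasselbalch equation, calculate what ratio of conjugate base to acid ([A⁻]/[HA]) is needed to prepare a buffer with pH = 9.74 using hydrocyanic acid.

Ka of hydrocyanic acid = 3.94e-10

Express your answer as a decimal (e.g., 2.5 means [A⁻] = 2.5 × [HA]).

pKa = -log(3.94e-10) = 9.4045. pH = pKa + log([A⁻]/[HA]), so log([A⁻]/[HA]) = pH − pKa = 9.74 − 9.4045 = 0.3355. [A⁻]/[HA] = 10^(0.3355) = 2.17

[A⁻]/[HA] = 2.17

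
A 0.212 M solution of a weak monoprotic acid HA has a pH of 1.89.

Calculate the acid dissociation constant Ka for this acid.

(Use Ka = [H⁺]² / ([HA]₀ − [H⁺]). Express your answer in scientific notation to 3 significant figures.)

[H⁺] = 10^(−pH) = 10^(−1.89) = 1.288e-02 M. For HA ⇌ H⁺ + A⁻, Ka = [H⁺][A⁻]/[HA] = [H⁺]² / ([HA]₀ − [H⁺]) = (1.288e-02)² / (0.212 − 1.288e-02) = 8.33e-04.

K_a = 8.33e-04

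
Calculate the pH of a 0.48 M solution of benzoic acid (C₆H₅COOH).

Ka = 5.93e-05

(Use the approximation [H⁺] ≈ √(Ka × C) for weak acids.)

[H⁺] = √(Ka × C) = √(5.93e-05 × 0.48) = 5.3352e-03. pH = -log(5.3352e-03)

pH = 2.27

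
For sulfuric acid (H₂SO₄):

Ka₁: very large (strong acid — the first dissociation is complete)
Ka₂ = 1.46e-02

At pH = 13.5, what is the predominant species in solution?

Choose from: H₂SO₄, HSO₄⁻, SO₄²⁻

The first dissociation is complete, so H₂SO₄ itself is never the predominant species in water; pKa₂ = -log(1.46e-02) = 1.84. For a polyprotic acid the predominant species crosses at each pKa: below pKa_n the protonated form dominates, above it the deprotonated form does. At pH = 13.5, the predominant species is SO₄²⁻.

SO₄²⁻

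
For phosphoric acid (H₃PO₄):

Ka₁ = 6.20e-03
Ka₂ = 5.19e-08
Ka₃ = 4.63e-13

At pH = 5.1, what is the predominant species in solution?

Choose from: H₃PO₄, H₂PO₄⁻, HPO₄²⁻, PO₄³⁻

pKa₁ = 2.21, pKa₂ = 7.28, pKa₃ = 12.33. For a polyprotic acid the predominant species crosses at each pKa: below pKa_n the protonated form dominates, above it the deprotonated form does. At pH = 5.1, the predominant species is H₂PO₄⁻.

H₂PO₄⁻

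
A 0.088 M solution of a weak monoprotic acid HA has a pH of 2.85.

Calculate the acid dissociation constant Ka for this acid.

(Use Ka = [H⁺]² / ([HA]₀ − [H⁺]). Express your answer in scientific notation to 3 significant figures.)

[H⁺] = 10^(−pH) = 10^(−2.85) = 1.413e-03 M. For HA ⇌ H⁺ + A⁻, Ka = [H⁺][A⁻]/[HA] = [H⁺]² / ([HA]₀ − [H⁺]) = (1.413e-03)² / (0.088 − 1.413e-03) = 2.30e-05.

K_a = 2.30e-05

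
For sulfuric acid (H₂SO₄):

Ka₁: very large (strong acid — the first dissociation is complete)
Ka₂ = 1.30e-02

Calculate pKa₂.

pKa₂ = -log(Ka₂) = -log(1.30e-02) = 1.89.

pK_{a2} = 1.89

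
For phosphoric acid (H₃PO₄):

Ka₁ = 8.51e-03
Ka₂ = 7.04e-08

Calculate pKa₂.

pKa₂ = -log(Ka₂) = -log(7.04e-08) = 7.15.

pK_{a2} = 7.15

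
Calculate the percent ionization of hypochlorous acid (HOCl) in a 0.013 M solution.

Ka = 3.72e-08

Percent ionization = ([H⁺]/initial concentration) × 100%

Using Ka equilibrium: x² + Ka×x - Ka×C = 0. Solving: [H⁺] = 2.1972e-05. Percent = (2.1972e-05/0.013) × 100

Percent ionization = 0.169%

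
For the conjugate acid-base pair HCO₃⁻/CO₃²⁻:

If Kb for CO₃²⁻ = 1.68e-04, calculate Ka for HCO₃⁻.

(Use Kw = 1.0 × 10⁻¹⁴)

For a conjugate pair Ka × Kb = Kw, so Ka = Kw/Kb = 1.0 × 10⁻¹⁴ / 1.68e-04 = 5.95e-11.

K_a = 5.95e-11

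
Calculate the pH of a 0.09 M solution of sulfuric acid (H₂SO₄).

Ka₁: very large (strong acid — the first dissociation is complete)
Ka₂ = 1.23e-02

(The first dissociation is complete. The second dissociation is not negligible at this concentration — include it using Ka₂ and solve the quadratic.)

First dissociation is complete: [H⁺]₀ = [HSO₄⁻]₀ = C = 0.09 M. Second dissociation HSO₄⁻ ⇌ H⁺ + SO₄²⁻: let x = [SO₄²⁻]. Ka₂ = (C + x)·x / (C − x) = 1.23e-02 → x² + (C + Ka₂)·x − Ka₂·C = 0 → x² + 0.10230·x − 1.107e-03 = 0. x = (−0.10230 + √(0.10230² + 4 × 1.107e-03)) / 2 = 9.8690e-03 M. [H⁺] = C + x = 0.09 + 9.8690e-03 = 9.9869e-02 M. pH = -log(9.9869e-02) = 1.00.

pH = 1.00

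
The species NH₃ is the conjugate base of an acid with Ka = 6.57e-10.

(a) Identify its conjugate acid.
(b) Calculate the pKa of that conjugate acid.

(a) The conjugate acid is formed by adding one H⁺ to NH₃, giving NH₄⁺. (b) pKa = -log(Ka) = -log(6.57e-10) = 9.18.

Conjugate acid: NH₄⁺; pK_a = 9.18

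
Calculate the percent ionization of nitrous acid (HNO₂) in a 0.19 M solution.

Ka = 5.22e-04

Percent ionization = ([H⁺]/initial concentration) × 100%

Using Ka equilibrium: x² + Ka×x - Ka×C = 0. Solving: [H⁺] = 9.7013e-03. Percent = (9.7013e-03/0.19) × 100

Percent ionization = 5.11%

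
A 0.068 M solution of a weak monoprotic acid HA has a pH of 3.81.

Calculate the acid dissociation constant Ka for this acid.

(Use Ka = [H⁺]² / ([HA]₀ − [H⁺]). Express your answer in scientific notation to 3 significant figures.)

[H⁺] = 10^(−pH) = 10^(−3.81) = 1.549e-04 M. For HA ⇌ H⁺ + A⁻, Ka = [H⁺][A⁻]/[HA] = [H⁺]² / ([HA]₀ − [H⁺]) = (1.549e-04)² / (0.068 − 1.549e-04) = 3.54e-07.

K_a = 3.54e-07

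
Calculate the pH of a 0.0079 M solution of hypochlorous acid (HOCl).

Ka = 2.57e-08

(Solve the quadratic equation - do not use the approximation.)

x² + Ka×x - Ka×C = 0. Using quadratic formula: [H⁺] = 1.4236e-05

pH = 4.85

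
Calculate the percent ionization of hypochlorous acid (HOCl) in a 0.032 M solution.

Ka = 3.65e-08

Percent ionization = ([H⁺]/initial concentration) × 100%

Using Ka equilibrium: x² + Ka×x - Ka×C = 0. Solving: [H⁺] = 3.4158e-05. Percent = (3.4158e-05/0.032) × 100

Percent ionization = 0.107%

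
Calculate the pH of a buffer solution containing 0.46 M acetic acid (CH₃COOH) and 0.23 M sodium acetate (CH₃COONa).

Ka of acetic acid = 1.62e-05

pKa = -log(1.62e-05) = 4.79. pH = pKa + log([A⁻]/[HA]) = 4.79 + log(0.23/0.46)

pH = 4.49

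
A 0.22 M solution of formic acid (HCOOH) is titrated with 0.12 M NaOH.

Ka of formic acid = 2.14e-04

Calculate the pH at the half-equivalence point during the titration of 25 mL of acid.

At half-equivalence [HA] = [A⁻], so Henderson-Hasselbalch gives pH = pKa = -log(2.14e-04) = 3.67.

pH = pKa = 3.67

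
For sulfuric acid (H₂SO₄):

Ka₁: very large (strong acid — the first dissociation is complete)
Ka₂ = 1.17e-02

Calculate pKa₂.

pKa₂ = -log(Ka₂) = -log(1.17e-02) = 1.93.

pK_{a2} = 1.93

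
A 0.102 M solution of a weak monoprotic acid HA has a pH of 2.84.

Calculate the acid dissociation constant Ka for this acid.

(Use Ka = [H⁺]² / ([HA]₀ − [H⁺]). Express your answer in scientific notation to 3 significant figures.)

[H⁺] = 10^(−pH) = 10^(−2.84) = 1.445e-03 M. For HA ⇌ H⁺ + A⁻, Ka = [H⁺][A⁻]/[HA] = [H⁺]² / ([HA]₀ − [H⁺]) = (1.445e-03)² / (0.102 − 1.445e-03) = 2.08e-05.

K_a = 2.08e-05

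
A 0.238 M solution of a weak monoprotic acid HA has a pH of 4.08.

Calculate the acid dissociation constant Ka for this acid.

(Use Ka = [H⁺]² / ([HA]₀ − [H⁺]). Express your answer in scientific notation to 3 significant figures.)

[H⁺] = 10^(−pH) = 10^(−4.08) = 8.318e-05 M. For HA ⇌ H⁺ + A⁻, Ka = [H⁺][A⁻]/[HA] = [H⁺]² / ([HA]₀ − [H⁺]) = (8.318e-05)² / (0.238 − 8.318e-05) = 2.91e-08.

K_a = 2.91e-08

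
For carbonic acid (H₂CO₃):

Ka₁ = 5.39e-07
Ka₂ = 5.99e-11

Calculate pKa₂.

pKa₂ = -log(Ka₂) = -log(5.99e-11) = 10.22.

pK_{a2} = 10.22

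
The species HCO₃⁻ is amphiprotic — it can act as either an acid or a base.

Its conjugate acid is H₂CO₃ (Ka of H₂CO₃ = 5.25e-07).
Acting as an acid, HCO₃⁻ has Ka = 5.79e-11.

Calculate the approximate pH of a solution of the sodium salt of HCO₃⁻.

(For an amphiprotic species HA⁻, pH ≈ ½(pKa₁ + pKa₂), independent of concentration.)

pKa₁ = -log(5.25e-07) = 6.28; pKa₂ = -log(5.79e-11) = 10.24. For an amphiprotic species, pH ≈ ½(pKa₁ + pKa₂) = ½(6.28 + 10.24) = 8.26.

pH = 8.26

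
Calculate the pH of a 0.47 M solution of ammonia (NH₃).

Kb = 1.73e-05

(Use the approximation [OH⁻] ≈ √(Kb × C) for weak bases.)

[OH⁻] = √(Kb × C) = √(1.73e-05 × 0.47) = 2.8515e-03. pOH = 2.54, pH = 14 - pOH

pH = 11.46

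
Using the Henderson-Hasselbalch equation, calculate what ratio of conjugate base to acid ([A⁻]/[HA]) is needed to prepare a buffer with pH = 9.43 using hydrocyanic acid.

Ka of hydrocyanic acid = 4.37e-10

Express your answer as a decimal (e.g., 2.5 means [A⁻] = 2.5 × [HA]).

pKa = -log(4.37e-10) = 9.3595. pH = pKa + log([A⁻]/[HA]), so log([A⁻]/[HA]) = pH − pKa = 9.43 − 9.3595 = 0.0705. [A⁻]/[HA] = 10^(0.0705) = 1.18

[A⁻]/[HA] = 1.18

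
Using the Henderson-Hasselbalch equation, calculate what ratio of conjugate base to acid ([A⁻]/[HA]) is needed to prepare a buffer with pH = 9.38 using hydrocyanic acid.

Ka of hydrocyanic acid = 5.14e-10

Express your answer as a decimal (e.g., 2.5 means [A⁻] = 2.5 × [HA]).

pKa = -log(5.14e-10) = 9.2890. pH = pKa + log([A⁻]/[HA]), so log([A⁻]/[HA]) = pH − pKa = 9.38 − 9.2890 = 0.0910. [A⁻]/[HA] = 10^(0.0910) = 1.23

[A⁻]/[HA] = 1.23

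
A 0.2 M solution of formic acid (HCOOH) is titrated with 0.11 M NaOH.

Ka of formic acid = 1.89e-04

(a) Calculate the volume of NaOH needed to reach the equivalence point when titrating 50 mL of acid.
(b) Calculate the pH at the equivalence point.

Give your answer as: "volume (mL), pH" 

moles acid = 0.2 × 50/1000 = 0.01 mol; V_base = moles/0.11 × 1000 = 90.9 mL. At equivalence only the conjugate base is present: [A⁻] = 0.01/0.141 = 7.0968e-02 M. Kb = Kw/Ka = 5.29e-11; [OH⁻] = √(Kb × [A⁻]) = 1.9378e-06; pOH = 5.71; pH = 14 - pOH = 8.29.

V = 90.9 mL, pH = 8.29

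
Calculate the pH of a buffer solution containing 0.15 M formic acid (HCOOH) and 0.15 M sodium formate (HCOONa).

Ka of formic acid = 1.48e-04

pKa = -log(1.48e-04) = 3.83. pH = pKa + log([A⁻]/[HA]) = 3.83 + log(0.15/0.15)

pH = 3.83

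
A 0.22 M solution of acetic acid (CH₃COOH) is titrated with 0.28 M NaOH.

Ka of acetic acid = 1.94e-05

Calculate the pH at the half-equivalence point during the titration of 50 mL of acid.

At half-equivalence [HA] = [A⁻], so Henderson-Hasselbalch gives pH = pKa = -log(1.94e-05) = 4.71.

pH = pKa = 4.71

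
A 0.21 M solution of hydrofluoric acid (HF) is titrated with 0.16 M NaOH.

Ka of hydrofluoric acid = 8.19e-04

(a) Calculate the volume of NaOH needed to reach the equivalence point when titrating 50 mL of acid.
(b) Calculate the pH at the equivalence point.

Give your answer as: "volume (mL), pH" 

moles acid = 0.21 × 50/1000 = 0.0105 mol; V_base = moles/0.16 × 1000 = 65.6 mL. At equivalence only the conjugate base is present: [A⁻] = 0.0105/0.116 = 9.0811e-02 M. Kb = Kw/Ka = 1.22e-11; [OH⁻] = √(Kb × [A⁻]) = 1.0530e-06; pOH = 5.98; pH = 14 - pOH = 8.02.

V = 65.6 mL, pH = 8.02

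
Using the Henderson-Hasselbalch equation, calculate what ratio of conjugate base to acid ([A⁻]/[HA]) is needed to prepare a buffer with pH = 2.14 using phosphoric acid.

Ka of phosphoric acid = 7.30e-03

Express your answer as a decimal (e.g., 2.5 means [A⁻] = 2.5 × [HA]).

pKa = -log(7.30e-03) = 2.1367. pH = pKa + log([A⁻]/[HA]), so log([A⁻]/[HA]) = pH − pKa = 2.14 − 2.1367 = 0.0033. [A⁻]/[HA] = 10^(0.0033) = 1.01

[A⁻]/[HA] = 1.01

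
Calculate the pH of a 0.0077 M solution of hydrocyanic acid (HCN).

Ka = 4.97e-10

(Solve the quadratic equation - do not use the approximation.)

x² + Ka×x - Ka×C = 0. Using quadratic formula: [H⁺] = 1.9560e-06

pH = 5.71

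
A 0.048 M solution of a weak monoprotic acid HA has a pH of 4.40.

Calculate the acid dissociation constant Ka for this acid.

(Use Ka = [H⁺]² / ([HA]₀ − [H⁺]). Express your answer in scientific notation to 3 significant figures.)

[H⁺] = 10^(−pH) = 10^(−4.40) = 3.981e-05 M. For HA ⇌ H⁺ + A⁻, Ka = [H⁺][A⁻]/[HA] = [H⁺]² / ([HA]₀ − [H⁺]) = (3.981e-05)² / (0.048 − 3.981e-05) = 3.30e-08.

K_a = 3.30e-08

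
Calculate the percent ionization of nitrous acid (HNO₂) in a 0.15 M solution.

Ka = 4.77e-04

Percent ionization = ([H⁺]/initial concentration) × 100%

Using Ka equilibrium: x² + Ka×x - Ka×C = 0. Solving: [H⁺] = 8.2236e-03. Percent = (8.2236e-03/0.15) × 100

Percent ionization = 5.48%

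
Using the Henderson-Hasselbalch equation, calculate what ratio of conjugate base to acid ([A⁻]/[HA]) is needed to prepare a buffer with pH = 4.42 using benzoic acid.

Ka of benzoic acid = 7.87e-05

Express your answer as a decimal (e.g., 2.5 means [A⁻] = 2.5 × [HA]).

pKa = -log(7.87e-05) = 4.1040. pH = pKa + log([A⁻]/[HA]), so log([A⁻]/[HA]) = pH − pKa = 4.42 − 4.1040 = 0.3160. [A⁻]/[HA] = 10^(0.3160) = 2.07

[A⁻]/[HA] = 2.07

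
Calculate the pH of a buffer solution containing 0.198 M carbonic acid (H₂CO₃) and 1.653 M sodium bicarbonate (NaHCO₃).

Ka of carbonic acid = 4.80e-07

pKa = -log(4.80e-07) = 6.32. pH = pKa + log([A⁻]/[HA]) = 6.32 + log(1.653/0.198)

pH = 7.24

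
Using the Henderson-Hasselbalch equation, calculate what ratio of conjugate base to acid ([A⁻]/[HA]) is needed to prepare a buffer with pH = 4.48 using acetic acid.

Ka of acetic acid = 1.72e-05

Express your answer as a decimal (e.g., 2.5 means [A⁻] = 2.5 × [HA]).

pKa = -log(1.72e-05) = 4.7645. pH = pKa + log([A⁻]/[HA]), so log([A⁻]/[HA]) = pH − pKa = 4.48 − 4.7645 = -0.2845. [A⁻]/[HA] = 10^(-0.2845) = 0.519

[A⁻]/[HA] = 0.519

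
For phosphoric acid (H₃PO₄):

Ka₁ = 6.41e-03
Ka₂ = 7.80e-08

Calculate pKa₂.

pKa₂ = -log(Ka₂) = -log(7.80e-08) = 7.11.

pK_{a2} = 7.11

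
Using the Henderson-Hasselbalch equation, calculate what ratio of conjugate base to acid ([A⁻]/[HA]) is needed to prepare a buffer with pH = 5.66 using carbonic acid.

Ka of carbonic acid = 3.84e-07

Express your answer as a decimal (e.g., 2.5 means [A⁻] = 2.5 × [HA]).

pKa = -log(3.84e-07) = 6.4157. pH = pKa + log([A⁻]/[HA]), so log([A⁻]/[HA]) = pH − pKa = 5.66 − 6.4157 = -0.7557. [A⁻]/[HA] = 10^(-0.7557) = 0.176

[A⁻]/[HA] = 0.176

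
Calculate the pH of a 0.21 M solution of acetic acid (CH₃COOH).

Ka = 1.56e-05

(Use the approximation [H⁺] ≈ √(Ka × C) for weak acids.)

[H⁺] = √(Ka × C) = √(1.56e-05 × 0.21) = 1.8100e-03. pH = -log(1.8100e-03)

pH = 2.74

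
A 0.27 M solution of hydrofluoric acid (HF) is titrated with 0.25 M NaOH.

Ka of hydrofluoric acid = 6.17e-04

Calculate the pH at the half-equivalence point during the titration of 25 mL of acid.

At half-equivalence [HA] = [A⁻], so Henderson-Hasselbalch gives pH = pKa = -log(6.17e-04) = 3.21.

pH = pKa = 3.21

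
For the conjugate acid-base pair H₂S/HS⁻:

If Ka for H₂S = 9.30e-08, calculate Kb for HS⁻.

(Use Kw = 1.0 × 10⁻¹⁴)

For a conjugate pair Ka × Kb = Kw, so Kb = Kw/Ka = 1.0 × 10⁻¹⁴ / 9.30e-08 = 1.08e-07.

K_b = 1.08e-07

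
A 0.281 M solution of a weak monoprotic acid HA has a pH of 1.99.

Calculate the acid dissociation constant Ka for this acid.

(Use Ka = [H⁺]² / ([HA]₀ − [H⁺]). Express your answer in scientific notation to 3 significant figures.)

[H⁺] = 10^(−pH) = 10^(−1.99) = 1.023e-02 M. For HA ⇌ H⁺ + A⁻, Ka = [H⁺][A⁻]/[HA] = [H⁺]² / ([HA]₀ − [H⁺]) = (1.023e-02)² / (0.281 − 1.023e-02) = 3.87e-04.

K_a = 3.87e-04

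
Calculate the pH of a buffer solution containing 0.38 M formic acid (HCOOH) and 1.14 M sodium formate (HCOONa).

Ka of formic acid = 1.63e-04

pKa = -log(1.63e-04) = 3.79. pH = pKa + log([A⁻]/[HA]) = 3.79 + log(1.14/0.38)

pH = 4.26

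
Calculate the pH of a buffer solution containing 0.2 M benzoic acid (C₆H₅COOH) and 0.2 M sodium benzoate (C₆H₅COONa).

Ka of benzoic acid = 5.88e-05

pKa = -log(5.88e-05) = 4.23. pH = pKa + log([A⁻]/[HA]) = 4.23 + log(0.2/0.2)

pH = 4.23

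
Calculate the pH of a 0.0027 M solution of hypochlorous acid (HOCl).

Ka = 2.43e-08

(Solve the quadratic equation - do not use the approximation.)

x² + Ka×x - Ka×C = 0. Using quadratic formula: [H⁺] = 8.0879e-06

pH = 5.09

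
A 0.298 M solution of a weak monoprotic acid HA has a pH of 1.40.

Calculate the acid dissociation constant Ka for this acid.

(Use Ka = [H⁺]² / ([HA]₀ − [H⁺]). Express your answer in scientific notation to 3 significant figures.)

[H⁺] = 10^(−pH) = 10^(−1.40) = 3.981e-02 M. For HA ⇌ H⁺ + A⁻, Ka = [H⁺][A⁻]/[HA] = [H⁺]² / ([HA]₀ − [H⁺]) = (3.981e-02)² / (0.298 − 3.981e-02) = 6.14e-03.

K_a = 6.14e-03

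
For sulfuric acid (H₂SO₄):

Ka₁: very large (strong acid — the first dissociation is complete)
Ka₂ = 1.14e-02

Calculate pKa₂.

pKa₂ = -log(Ka₂) = -log(1.14e-02) = 1.94.

pK_{a2} = 1.94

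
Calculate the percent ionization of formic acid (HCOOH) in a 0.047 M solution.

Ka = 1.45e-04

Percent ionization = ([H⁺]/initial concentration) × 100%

Using Ka equilibrium: x² + Ka×x - Ka×C = 0. Solving: [H⁺] = 2.5391e-03. Percent = (2.5391e-03/0.047) × 100

Percent ionization = 5.4%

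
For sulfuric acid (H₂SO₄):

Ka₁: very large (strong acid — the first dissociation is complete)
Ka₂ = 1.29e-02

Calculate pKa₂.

pKa₂ = -log(Ka₂) = -log(1.29e-02) = 1.89.

pK_{a2} = 1.89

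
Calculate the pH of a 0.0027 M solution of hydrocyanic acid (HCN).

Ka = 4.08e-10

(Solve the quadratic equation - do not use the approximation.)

x² + Ka×x - Ka×C = 0. Using quadratic formula: [H⁺] = 1.0494e-06

pH = 5.98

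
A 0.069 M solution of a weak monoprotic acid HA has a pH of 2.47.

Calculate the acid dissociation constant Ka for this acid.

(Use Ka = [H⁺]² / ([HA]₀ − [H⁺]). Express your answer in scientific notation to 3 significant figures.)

[H⁺] = 10^(−pH) = 10^(−2.47) = 3.388e-03 M. For HA ⇌ H⁺ + A⁻, Ka = [H⁺][A⁻]/[HA] = [H⁺]² / ([HA]₀ − [H⁺]) = (3.388e-03)² / (0.069 − 3.388e-03) = 1.75e-04.

K_a = 1.75e-04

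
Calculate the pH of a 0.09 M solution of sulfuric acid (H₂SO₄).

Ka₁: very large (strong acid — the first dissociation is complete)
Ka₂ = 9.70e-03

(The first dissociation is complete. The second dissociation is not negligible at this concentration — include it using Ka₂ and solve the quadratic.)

First dissociation is complete: [H⁺]₀ = [HSO₄⁻]₀ = C = 0.09 M. Second dissociation HSO₄⁻ ⇌ H⁺ + SO₄²⁻: let x = [SO₄²⁻]. Ka₂ = (C + x)·x / (C − x) = 9.70e-03 → x² + (C + Ka₂)·x − Ka₂·C = 0 → x² + 0.09970·x − 8.730e-04 = 0. x = (−0.09970 + √(0.09970² + 4 × 8.730e-04)) / 2 = 8.0984e-03 M. [H⁺] = C + x = 0.09 + 8.0984e-03 = 9.8098e-02 M. pH = -log(9.8098e-02) = 1.01.

pH = 1.01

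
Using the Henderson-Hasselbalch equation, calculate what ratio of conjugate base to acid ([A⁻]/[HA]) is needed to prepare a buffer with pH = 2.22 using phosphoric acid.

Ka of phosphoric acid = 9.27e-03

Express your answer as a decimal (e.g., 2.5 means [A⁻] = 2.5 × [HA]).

pKa = -log(9.27e-03) = 2.0329. pH = pKa + log([A⁻]/[HA]), so log([A⁻]/[HA]) = pH − pKa = 2.22 − 2.0329 = 0.1871. [A⁻]/[HA] = 10^(0.1871) = 1.54

[A⁻]/[HA] = 1.54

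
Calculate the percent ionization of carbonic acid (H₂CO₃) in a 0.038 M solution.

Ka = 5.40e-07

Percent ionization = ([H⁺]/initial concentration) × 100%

Using Ka equilibrium: x² + Ka×x - Ka×C = 0. Solving: [H⁺] = 1.4298e-04. Percent = (1.4298e-04/0.038) × 100

Percent ionization = 0.376%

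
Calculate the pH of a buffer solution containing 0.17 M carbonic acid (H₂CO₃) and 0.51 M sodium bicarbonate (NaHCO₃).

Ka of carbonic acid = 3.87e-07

pKa = -log(3.87e-07) = 6.41. pH = pKa + log([A⁻]/[HA]) = 6.41 + log(0.51/0.17)

pH = 6.89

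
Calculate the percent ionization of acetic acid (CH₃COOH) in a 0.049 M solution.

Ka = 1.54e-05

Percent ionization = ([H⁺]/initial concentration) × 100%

Using Ka equilibrium: x² + Ka×x - Ka×C = 0. Solving: [H⁺] = 8.6101e-04. Percent = (8.6101e-04/0.049) × 100

Percent ionization = 1.76%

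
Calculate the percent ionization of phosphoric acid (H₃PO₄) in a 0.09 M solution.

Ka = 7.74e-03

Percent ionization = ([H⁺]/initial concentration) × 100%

Using Ka equilibrium: x² + Ka×x - Ka×C = 0. Solving: [H⁺] = 2.2805e-02. Percent = (2.2805e-02/0.09) × 100

Percent ionization = 25.3%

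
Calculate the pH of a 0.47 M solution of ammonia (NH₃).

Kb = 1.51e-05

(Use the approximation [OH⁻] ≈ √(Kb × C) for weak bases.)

[OH⁻] = √(Kb × C) = √(1.51e-05 × 0.47) = 2.6640e-03. pOH = 2.57, pH = 14 - pOH

pH = 11.43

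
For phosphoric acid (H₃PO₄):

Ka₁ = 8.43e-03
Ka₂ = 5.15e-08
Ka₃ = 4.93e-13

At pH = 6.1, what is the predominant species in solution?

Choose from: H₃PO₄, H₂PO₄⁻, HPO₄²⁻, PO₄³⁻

pKa₁ = 2.07, pKa₂ = 7.29, pKa₃ = 12.31. For a polyprotic acid the predominant species crosses at each pKa: below pKa_n the protonated form dominates, above it the deprotonated form does. At pH = 6.1, the predominant species is H₂PO₄⁻.

H₂PO₄⁻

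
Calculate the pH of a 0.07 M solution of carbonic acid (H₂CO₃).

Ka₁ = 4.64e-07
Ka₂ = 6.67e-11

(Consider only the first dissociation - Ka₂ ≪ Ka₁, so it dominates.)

First dissociation dominates. From Ka₁ = [H⁺][HA⁻]/[H₂A], x² + Ka₁·x − Ka₁·C = 0 with C = 0.07 M and Ka₁ = 4.64e-07. Solving: [H⁺] = (−Ka₁ + √(Ka₁² + 4·Ka₁·C)) / 2 = 1.7999e-04 M. pH = -log(1.7999e-04) = 3.74.

pH = 3.74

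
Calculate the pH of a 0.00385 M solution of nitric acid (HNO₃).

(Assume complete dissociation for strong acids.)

[H⁺] = 0.00385 M for strong acid. pH = -log[H⁺] = -log(0.00385)

pH = 2.41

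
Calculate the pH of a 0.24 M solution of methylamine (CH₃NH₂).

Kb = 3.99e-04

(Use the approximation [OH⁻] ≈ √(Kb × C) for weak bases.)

[OH⁻] = √(Kb × C) = √(3.99e-04 × 0.24) = 9.7857e-03. pOH = 2.01, pH = 14 - pOH

pH = 11.99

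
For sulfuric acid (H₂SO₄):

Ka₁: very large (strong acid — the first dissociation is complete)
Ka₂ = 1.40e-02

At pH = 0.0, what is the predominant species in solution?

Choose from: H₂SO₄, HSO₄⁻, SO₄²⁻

The first dissociation is complete, so H₂SO₄ itself is never the predominant species in water; pKa₂ = -log(1.40e-02) = 1.85. For a polyprotic acid the predominant species crosses at each pKa: below pKa_n the protonated form dominates, above it the deprotonated form does. At pH = 0.0, the predominant species is HSO₄⁻.

HSO₄⁻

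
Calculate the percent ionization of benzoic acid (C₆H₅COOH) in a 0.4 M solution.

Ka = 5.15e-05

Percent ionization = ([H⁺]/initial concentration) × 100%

Using Ka equilibrium: x² + Ka×x - Ka×C = 0. Solving: [H⁺] = 4.5130e-03. Percent = (4.5130e-03/0.4) × 100

Percent ionization = 1.13%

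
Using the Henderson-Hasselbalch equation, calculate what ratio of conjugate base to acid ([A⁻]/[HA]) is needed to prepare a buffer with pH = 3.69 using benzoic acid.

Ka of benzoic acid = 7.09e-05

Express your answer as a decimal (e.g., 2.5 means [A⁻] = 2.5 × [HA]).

pKa = -log(7.09e-05) = 4.1494. pH = pKa + log([A⁻]/[HA]), so log([A⁻]/[HA]) = pH − pKa = 3.69 − 4.1494 = -0.4594. [A⁻]/[HA] = 10^(-0.4594) = 0.347

[A⁻]/[HA] = 0.347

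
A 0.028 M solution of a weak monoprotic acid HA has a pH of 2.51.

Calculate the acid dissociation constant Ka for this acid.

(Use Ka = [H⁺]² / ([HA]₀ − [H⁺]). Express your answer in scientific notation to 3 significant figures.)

[H⁺] = 10^(−pH) = 10^(−2.51) = 3.090e-03 M. For HA ⇌ H⁺ + A⁻, Ka = [H⁺][A⁻]/[HA] = [H⁺]² / ([HA]₀ − [H⁺]) = (3.090e-03)² / (0.028 − 3.090e-03) = 3.83e-04.

K_a = 3.83e-04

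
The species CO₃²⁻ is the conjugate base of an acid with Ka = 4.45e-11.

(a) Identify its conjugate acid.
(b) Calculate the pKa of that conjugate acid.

(a) The conjugate acid is formed by adding one H⁺ to CO₃²⁻, giving HCO₃⁻. (b) pKa = -log(Ka) = -log(4.45e-11) = 10.35.

Conjugate acid: HCO₃⁻; pK_a = 10.35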